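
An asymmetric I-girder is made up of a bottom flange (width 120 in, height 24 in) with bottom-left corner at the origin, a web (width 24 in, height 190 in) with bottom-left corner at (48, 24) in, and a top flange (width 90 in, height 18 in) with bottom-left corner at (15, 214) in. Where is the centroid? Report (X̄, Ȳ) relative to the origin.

bottom flange: A = 120 × 24 = 2880.00, centroid at (60.00, 12.00).
web: A = 24 × 190 = 4560.00, centroid at (60.00, 119.00).
top flange: A = 90 × 18 = 1620.00, centroid at (60.00, 223.00).
ΣA = 9060.00 in², ΣAX̄ = 543600.00 in³, ΣAȲ = 938460.00 in³.
X̄ = 543600.00/9060.00 = 60.00 in; Ȳ = 938460.00/9060.00 = 103.58 in.

X̄ = 60.00 in, Ȳ = 103.58 in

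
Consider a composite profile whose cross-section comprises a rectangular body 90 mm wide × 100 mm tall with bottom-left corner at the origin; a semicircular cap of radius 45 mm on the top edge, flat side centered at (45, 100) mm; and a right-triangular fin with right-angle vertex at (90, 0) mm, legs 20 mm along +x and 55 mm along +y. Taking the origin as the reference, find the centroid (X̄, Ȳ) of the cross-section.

rectangular body: A = 90 × 100 = 9000.00, centroid at (45.00, 50.00).
semicircular top: A = ½π·45² = 3180.86, centroid at (45.00, 119.10).
triangular fin: A = ½·20·55 = 550.00, centroid at (96.67, 18.33).
ΣA = 12730.86 mm², ΣAX̄ = 601305.48 mm³, ΣAȲ = 838919.59 mm³.
X̄ = 601305.48/12730.86 = 47.23 mm; Ȳ = 838919.59/12730.86 = 65.90 mm.

X̄ = 47.23 mm, Ȳ = 65.90 mm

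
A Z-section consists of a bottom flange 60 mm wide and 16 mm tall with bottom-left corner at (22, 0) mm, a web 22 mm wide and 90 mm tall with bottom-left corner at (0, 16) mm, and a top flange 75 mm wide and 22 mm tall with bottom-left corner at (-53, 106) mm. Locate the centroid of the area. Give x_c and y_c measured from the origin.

bottom flange: A = 60 × 16 = 960.00, centroid at (52.00, 8.00).
web: A = 22 × 90 = 1980.00, centroid at (11.00, 61.00).
top flange: A = 75 × 22 = 1650.00, centroid at (-15.50, 117.00).
ΣA = 4590.00 mm², ΣAx_c = 46125.00 mm³, ΣAy_c = 321510.00 mm³.
x_c = 46125.00/4590.00 = 10.05 mm; y_c = 321510.00/4590.00 = 70.05 mm.

x_c = 10.05 mm, y_c = 70.05 mm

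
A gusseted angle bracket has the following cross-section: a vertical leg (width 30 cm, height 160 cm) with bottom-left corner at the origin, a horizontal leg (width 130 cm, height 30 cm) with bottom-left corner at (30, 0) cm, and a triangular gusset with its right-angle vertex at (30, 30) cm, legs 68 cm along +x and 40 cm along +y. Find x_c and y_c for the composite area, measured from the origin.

Part | A | x̄ᵢ | ȳᵢ | A·x̄ᵢ | A·ȳᵢ
vertical leg | 4800.00 | 15.00 | 80.00 | 72000.00 | 384000.00
horizontal leg | 3900.00 | 95.00 | 15.00 | 370500.00 | 58500.00
gusset | 1360.00 | 52.67 | 43.33 | 71626.67 | 58933.33
Σ | 10060.00 |  |  | 514126.67 | 501433.33
x_c = 514126.67 / 10060.00 = 51.11 cm
y_c = 501433.33 / 10060.00 = 49.84 cm

x_c = 51.11 cm, y_c = 49.84 cm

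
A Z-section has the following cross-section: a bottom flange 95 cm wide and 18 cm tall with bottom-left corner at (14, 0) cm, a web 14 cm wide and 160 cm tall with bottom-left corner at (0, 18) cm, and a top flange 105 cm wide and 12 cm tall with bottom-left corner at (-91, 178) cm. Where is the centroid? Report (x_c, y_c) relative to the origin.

x_c = 13.88 cm, y_c = 89.59 cm

bottom flange: A = 95 × 18 = 1710.00, centroid at (61.50, 9.00).
web: A = 14 × 160 = 2240.00, centroid at (7.00, 98.00).
top flange: A = 105 × 12 = 1260.00, centroid at (-38.50, 184.00).
ΣA = 5210.00 cm²
ΣAx_c = (1710.00)(61.50) + (2240.00)(7.00) + (1260.00)(-38.50) = 72335.00 cm³
ΣAy_c = (1710.00)(9.00) + (2240.00)(98.00) + (1260.00)(184.00) = 466750.00 cm³
x_c = 72335.00 / 5210.00 = 13.88 cm
y_c = 466750.00 / 5210.00 = 89.59 cm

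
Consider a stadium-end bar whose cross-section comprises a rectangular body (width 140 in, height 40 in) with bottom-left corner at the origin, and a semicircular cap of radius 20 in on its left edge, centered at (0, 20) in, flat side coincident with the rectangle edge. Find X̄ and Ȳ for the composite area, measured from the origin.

rectangular body: A = 140 × 40 = 5600.00, centroid at (70.00, 20.00).
semicircular end: A = ½π·20² = 628.32, centroid at (-8.49, 20.00).
ΣA = 6228.32 in², ΣAX̄ = 386666.67 in³, ΣAȲ = 124566.37 in³.
X̄ = 386666.67/6228.32 = 62.08 in; Ȳ = 124566.37/6228.32 = 20.00 in.

X̄ = 62.08 in, Ȳ = 20.00 in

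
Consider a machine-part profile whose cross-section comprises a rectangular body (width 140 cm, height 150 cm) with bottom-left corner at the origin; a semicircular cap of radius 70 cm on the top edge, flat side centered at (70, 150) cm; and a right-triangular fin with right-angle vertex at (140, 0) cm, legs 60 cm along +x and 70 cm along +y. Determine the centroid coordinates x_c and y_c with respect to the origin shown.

x_c = 76.14 cm, y_c = 97.65 cm

rectangular body: A = 140 × 150 = 21000.00, centroid at (70.00, 75.00).
semicircular top: A = ½π·70² = 7696.90, centroid at (70.00, 179.71).
triangular fin: A = ½·60·70 = 2100.00, centroid at (160.00, 23.33).
ΣA = 30796.90 cm²
ΣAx_c = (21000.00)(70.00) + (7696.90)(70.00) + (2100.00)(160.00) = 2344783.14 cm³
ΣAy_c = (21000.00)(75.00) + (7696.90)(179.71) + (2100.00)(23.33) = 3007201.97 cm³
x_c = 2344783.14 / 30796.90 = 76.14 cm
y_c = 3007201.97 / 30796.90 = 97.65 cm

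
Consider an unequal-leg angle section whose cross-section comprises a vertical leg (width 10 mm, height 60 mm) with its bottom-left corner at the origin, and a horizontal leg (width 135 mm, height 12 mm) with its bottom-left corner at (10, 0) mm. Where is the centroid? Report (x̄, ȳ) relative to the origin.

x̄ = 57.91 mm, ȳ = 12.49 mm

vertical leg: A = 10 × 60 = 600.00, centroid at (5.00, 30.00).
horizontal leg: A = 135 × 12 = 1620.00, centroid at (77.50, 6.00).
ΣA = 2220.00 mm²
ΣAx̄ = (600.00)(5.00) + (1620.00)(77.50) = 128550.00 mm³
ΣAȳ = (600.00)(30.00) + (1620.00)(6.00) = 27720.00 mm³
x̄ = 128550.00 / 2220.00 = 57.91 mm
ȳ = 27720.00 / 2220.00 = 12.49 mm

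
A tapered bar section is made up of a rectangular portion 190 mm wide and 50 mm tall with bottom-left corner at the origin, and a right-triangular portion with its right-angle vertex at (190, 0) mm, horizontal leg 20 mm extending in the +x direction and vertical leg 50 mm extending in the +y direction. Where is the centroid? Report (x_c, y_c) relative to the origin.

rectangular portion: A = 190 × 50 = 9500.00, centroid at (95.00, 25.00).
triangular portion: A = ½·20·50 = 500.00, centroid at (196.67, 16.67).
ΣA = 10000.00 mm², ΣAx_c = 1000833.33 mm³, ΣAy_c = 245833.33 mm³.
x_c = 1000833.33/10000.00 = 100.08 mm; y_c = 245833.33/10000.00 = 24.58 mm.

x_c = 100.08 mm, y_c = 24.58 mm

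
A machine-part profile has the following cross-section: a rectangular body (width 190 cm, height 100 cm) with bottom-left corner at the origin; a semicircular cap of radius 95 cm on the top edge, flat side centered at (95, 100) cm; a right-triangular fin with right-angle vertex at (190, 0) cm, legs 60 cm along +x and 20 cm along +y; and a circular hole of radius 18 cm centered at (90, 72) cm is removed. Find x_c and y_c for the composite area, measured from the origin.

Part | A | x̄ᵢ | ȳᵢ | A·x̄ᵢ | A·ȳᵢ
rectangular body | 19000.00 | 95.00 | 50.00 | 1805000.00 | 950000.00
semicircular top | 14176.44 | 95.00 | 140.32 | 1346761.50 | 1989227.02
triangular fin | 600.00 | 210.00 | 6.67 | 126000.00 | 4000.00
hole | -1017.88 | 90.00 | 72.00 | -91608.84 | -73287.07
Σ | 32758.56 |  |  | 3186152.66 | 2869939.94
x_c = 3186152.66 / 32758.56 = 97.26 cm
y_c = 2869939.94 / 32758.56 = 87.61 cm

x_c = 97.26 cm, y_c = 87.61 cm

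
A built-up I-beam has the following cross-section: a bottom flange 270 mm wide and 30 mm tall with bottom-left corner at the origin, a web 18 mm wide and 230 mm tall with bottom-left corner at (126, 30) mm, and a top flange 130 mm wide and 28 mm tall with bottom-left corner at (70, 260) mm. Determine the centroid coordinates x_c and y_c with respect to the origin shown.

x_c = 135.00 mm, y_c = 108.26 mm

bottom flange: A = 270 × 30 = 8100.00, centroid at (135.00, 15.00).
web: A = 18 × 230 = 4140.00, centroid at (135.00, 145.00).
top flange: A = 130 × 28 = 3640.00, centroid at (135.00, 274.00).
ΣA = 15880.00 mm², ΣAx_c = 2143800.00 mm³, ΣAy_c = 1719160.00 mm³.
x_c = 2143800.00/15880.00 = 135.00 mm; y_c = 1719160.00/15880.00 = 108.26 mm.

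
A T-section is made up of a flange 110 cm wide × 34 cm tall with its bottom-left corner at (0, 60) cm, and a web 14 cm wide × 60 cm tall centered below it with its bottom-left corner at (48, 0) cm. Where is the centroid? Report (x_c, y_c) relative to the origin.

x_c = 55.00 cm, y_c = 68.38 cm

web: A = 14 × 60 = 840.00, centroid at (55.00, 30.00).
flange: A = 110 × 34 = 3740.00, centroid at (55.00, 77.00).
ΣA = 4580.00 cm², ΣAx_c = 251900.00 cm³, ΣAy_c = 313180.00 cm³.
x_c = 251900.00/4580.00 = 55.00 cm; y_c = 313180.00/4580.00 = 68.38 cm.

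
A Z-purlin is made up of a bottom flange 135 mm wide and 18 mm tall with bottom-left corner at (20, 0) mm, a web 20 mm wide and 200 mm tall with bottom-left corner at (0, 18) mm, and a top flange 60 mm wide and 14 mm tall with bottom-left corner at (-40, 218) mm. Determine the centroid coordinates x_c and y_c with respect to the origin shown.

bottom flange: A = 135 × 18 = 2430.00, centroid at (87.50, 9.00).
web: A = 20 × 200 = 4000.00, centroid at (10.00, 118.00).
top flange: A = 60 × 14 = 840.00, centroid at (-10.00, 225.00).
ΣA = 7270.00 mm², ΣAx_c = 244225.00 mm³, ΣAy_c = 682870.00 mm³.
x_c = 244225.00/7270.00 = 33.59 mm; y_c = 682870.00/7270.00 = 93.93 mm.

x_c = 33.59 mm, y_c = 93.93 mm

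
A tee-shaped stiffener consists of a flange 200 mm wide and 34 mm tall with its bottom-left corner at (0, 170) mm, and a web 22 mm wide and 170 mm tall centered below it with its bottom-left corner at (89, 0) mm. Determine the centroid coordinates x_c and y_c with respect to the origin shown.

web: A = 22 × 170 = 3740.00, centroid at (100.00, 85.00).
flange: A = 200 × 34 = 6800.00, centroid at (100.00, 187.00).
ΣA = 10540.00 mm², ΣAx_c = 1054000.00 mm³, ΣAy_c = 1589500.00 mm³.
x_c = 1054000.00/10540.00 = 100.00 mm; y_c = 1589500.00/10540.00 = 150.81 mm.

x_c = 100.00 mm, y_c = 150.81 mm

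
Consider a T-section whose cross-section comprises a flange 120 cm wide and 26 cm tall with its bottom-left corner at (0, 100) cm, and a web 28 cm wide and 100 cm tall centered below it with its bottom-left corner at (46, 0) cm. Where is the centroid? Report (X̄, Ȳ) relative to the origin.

web: A = 28 × 100 = 2800.00, centroid at (60.00, 50.00).
flange: A = 120 × 26 = 3120.00, centroid at (60.00, 113.00).
ΣA = 5920.00 cm², ΣAX̄ = 355200.00 cm³, ΣAȲ = 492560.00 cm³.
X̄ = 355200.00/5920.00 = 60.00 cm; Ȳ = 492560.00/5920.00 = 83.20 cm.

X̄ = 60.00 cm, Ȳ = 83.20 cm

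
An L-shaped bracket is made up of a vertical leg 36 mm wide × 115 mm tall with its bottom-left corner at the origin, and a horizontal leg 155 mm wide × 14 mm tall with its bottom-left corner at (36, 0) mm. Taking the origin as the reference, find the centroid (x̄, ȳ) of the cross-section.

vertical leg: A = 36 × 115 = 4140.00, centroid at (18.00, 57.50).
horizontal leg: A = 155 × 14 = 2170.00, centroid at (113.50, 7.00).
ΣA = 6310.00 mm², ΣAx̄ = 320815.00 mm³, ΣAȳ = 253240.00 mm³.
x̄ = 320815.00/6310.00 = 50.84 mm; ȳ = 253240.00/6310.00 = 40.13 mm.

x̄ = 50.84 mm, ȳ = 40.13 mm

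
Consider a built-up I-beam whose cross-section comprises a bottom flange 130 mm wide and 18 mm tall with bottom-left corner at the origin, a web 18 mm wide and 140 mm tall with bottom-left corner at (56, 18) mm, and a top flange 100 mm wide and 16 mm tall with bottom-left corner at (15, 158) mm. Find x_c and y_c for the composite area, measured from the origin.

x_c = 65.00 mm, y_c = 78.70 mm

bottom flange: A = 130 × 18 = 2340.00, centroid at (65.00, 9.00).
web: A = 18 × 140 = 2520.00, centroid at (65.00, 88.00).
top flange: A = 100 × 16 = 1600.00, centroid at (65.00, 166.00).
ΣA = 6460.00 mm²
ΣAx_c = (2340.00)(65.00) + (2520.00)(65.00) + (1600.00)(65.00) = 419900.00 mm³
ΣAy_c = (2340.00)(9.00) + (2520.00)(88.00) + (1600.00)(166.00) = 508420.00 mm³
x_c = 419900.00 / 6460.00 = 65.00 mm
y_c = 508420.00 / 6460.00 = 78.70 mm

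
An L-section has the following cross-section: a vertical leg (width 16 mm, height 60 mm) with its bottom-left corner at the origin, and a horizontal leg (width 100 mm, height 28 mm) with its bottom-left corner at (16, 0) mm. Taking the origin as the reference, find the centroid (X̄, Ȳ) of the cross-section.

X̄ = 51.19 mm, Ȳ = 18.09 mm

vertical leg: A = 16 × 60 = 960.00, centroid at (8.00, 30.00).
horizontal leg: A = 100 × 28 = 2800.00, centroid at (66.00, 14.00).
ΣA = 3760.00 mm²
ΣAX̄ = (960.00)(8.00) + (2800.00)(66.00) = 192480.00 mm³
ΣAȲ = (960.00)(30.00) + (2800.00)(14.00) = 68000.00 mm³
X̄ = 192480.00 / 3760.00 = 51.19 mm
Ȳ = 68000.00 / 3760.00 = 18.09 mm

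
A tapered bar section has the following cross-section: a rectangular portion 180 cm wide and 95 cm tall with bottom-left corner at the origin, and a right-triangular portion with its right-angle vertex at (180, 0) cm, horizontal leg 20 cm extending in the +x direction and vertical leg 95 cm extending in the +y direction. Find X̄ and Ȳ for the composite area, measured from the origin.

rectangular portion: A = 180 × 95 = 17100.00, centroid at (90.00, 47.50).
triangular portion: A = ½·20·95 = 950.00, centroid at (186.67, 31.67).
ΣA = 18050.00 cm², ΣAX̄ = 1716333.33 cm³, ΣAȲ = 842333.33 cm³.
X̄ = 1716333.33/18050.00 = 95.09 cm; Ȳ = 842333.33/18050.00 = 46.67 cm.

X̄ = 95.09 cm, Ȳ = 46.67 cm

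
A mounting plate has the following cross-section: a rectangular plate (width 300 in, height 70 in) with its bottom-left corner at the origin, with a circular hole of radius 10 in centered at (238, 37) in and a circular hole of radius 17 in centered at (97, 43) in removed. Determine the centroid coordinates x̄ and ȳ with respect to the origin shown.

x̄ = 151.04 in, ȳ = 34.60 in

plate: A = 300 × 70 = 21000.00, centroid at (150.00, 35.00).
hole 1: A = −π·10² = -314.16, centroid at (238.00, 37.00).
hole 2: A = −π·17² = -907.92, centroid at (97.00, 43.00).
ΣA = 19777.92 in², ΣAx̄ = 2987161.83 in³, ΣAȳ = 684335.54 in³.
x̄ = 2987161.83/19777.92 = 151.04 in; ȳ = 684335.54/19777.92 = 34.60 in.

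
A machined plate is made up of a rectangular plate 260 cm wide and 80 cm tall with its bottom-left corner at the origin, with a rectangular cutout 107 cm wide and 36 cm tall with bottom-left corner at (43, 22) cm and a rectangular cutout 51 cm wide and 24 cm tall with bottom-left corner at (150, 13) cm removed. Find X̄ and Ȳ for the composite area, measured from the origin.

Part | A | x̄ᵢ | ȳᵢ | A·x̄ᵢ | A·ȳᵢ
plate | 20800.00 | 130.00 | 40.00 | 2704000.00 | 832000.00
hole 1 | -3852.00 | 96.50 | 40.00 | -371718.00 | -154080.00
hole 2 | -1224.00 | 175.50 | 25.00 | -214812.00 | -30600.00
Σ | 15724.00 |  |  | 2117470.00 | 647320.00
X̄ = 2117470.00 / 15724.00 = 134.66 cm
Ȳ = 647320.00 / 15724.00 = 41.17 cm

X̄ = 134.66 cm, Ȳ = 41.17 cm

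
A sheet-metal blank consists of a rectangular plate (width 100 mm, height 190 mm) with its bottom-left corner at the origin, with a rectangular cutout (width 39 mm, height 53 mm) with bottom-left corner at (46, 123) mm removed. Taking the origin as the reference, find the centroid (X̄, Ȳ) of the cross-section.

X̄ = 48.11 mm, Ȳ = 88.35 mm

plate: A = 100 × 190 = 19000.00, centroid at (50.00, 95.00).
hole: A = −(39 × 53) = -2067.00, centroid at (65.50, 149.50).
ΣA = 16933.00 mm², ΣAX̄ = 814611.50 mm³, ΣAȲ = 1495983.50 mm³.
X̄ = 814611.50/16933.00 = 48.11 mm; Ȳ = 1495983.50/16933.00 = 88.35 mm.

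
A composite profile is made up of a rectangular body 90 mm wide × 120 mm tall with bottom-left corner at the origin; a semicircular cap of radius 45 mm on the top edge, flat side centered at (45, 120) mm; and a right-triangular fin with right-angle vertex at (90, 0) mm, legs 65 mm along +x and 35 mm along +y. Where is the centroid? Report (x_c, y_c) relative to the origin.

Part | A | x̄ᵢ | ȳᵢ | A·x̄ᵢ | A·ȳᵢ
rectangular body | 10800.00 | 45.00 | 60.00 | 486000.00 | 648000.00
semicircular top | 3180.86 | 45.00 | 139.10 | 143138.82 | 442453.51
triangular fin | 1137.50 | 111.67 | 11.67 | 127020.83 | 13270.83
Σ | 15118.36 |  |  | 756159.65 | 1103724.34
x_c = 756159.65 / 15118.36 = 50.02 mm
y_c = 1103724.34 / 15118.36 = 73.01 mm

x_c = 50.02 mm, y_c = 73.01 mm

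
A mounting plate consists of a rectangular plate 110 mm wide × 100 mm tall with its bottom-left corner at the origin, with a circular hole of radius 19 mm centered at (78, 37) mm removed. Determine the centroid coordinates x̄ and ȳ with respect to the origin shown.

Part | A | x̄ᵢ | ȳᵢ | A·x̄ᵢ | A·ȳᵢ
plate | 11000.00 | 55.00 | 50.00 | 605000.00 | 550000.00
hole | -1134.11 | 78.00 | 37.00 | -88460.97 | -41962.25
Σ | 9865.89 |  |  | 516539.03 | 508037.75
x̄ = 516539.03 / 9865.89 = 52.36 mm
ȳ = 508037.75 / 9865.89 = 51.49 mm

x̄ = 52.36 mm, ȳ = 51.49 mm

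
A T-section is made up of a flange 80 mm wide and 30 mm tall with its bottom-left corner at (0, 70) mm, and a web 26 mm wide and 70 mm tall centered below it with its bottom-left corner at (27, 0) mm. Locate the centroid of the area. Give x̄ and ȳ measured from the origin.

web: A = 26 × 70 = 1820.00, centroid at (40.00, 35.00).
flange: A = 80 × 30 = 2400.00, centroid at (40.00, 85.00).
ΣA = 4220.00 mm²
ΣAx̄ = (1820.00)(40.00) + (2400.00)(40.00) = 168800.00 mm³
ΣAȳ = (1820.00)(35.00) + (2400.00)(85.00) = 267700.00 mm³
x̄ = 168800.00 / 4220.00 = 40.00 mm
ȳ = 267700.00 / 4220.00 = 63.44 mm

x̄ = 40.00 mm, ȳ = 63.44 mm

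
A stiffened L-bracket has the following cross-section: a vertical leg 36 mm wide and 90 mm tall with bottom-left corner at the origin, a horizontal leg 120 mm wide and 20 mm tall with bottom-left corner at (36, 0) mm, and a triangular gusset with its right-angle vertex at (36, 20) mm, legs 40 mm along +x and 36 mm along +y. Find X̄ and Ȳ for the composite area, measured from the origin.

X̄ = 50.98 mm, Ȳ = 30.32 mm

Part | A | x̄ᵢ | ȳᵢ | A·x̄ᵢ | A·ȳᵢ
vertical leg | 3240.00 | 18.00 | 45.00 | 58320.00 | 145800.00
horizontal leg | 2400.00 | 96.00 | 10.00 | 230400.00 | 24000.00
gusset | 720.00 | 49.33 | 32.00 | 35520.00 | 23040.00
Σ | 6360.00 |  |  | 324240.00 | 192840.00
X̄ = 324240.00 / 6360.00 = 50.98 mm
Ȳ = 192840.00 / 6360.00 = 30.32 mm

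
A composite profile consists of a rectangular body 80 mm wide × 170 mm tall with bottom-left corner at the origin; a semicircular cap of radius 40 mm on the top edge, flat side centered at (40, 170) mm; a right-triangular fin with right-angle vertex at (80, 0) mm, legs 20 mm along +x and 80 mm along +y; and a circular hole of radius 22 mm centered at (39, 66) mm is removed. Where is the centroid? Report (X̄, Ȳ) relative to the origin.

Part | A | x̄ᵢ | ȳᵢ | A·x̄ᵢ | A·ȳᵢ
rectangular body | 13600.00 | 40.00 | 85.00 | 544000.00 | 1156000.00
semicircular top | 2513.27 | 40.00 | 186.98 | 100530.96 | 469923.27
triangular fin | 800.00 | 86.67 | 26.67 | 69333.33 | 21333.33
hole | -1520.53 | 39.00 | 66.00 | -59300.70 | -100355.04
Σ | 15392.74 |  |  | 654563.60 | 1546901.57
X̄ = 654563.60 / 15392.74 = 42.52 mm
Ȳ = 1546901.57 / 15392.74 = 100.50 mm

X̄ = 42.52 mm, Ȳ = 100.50 mm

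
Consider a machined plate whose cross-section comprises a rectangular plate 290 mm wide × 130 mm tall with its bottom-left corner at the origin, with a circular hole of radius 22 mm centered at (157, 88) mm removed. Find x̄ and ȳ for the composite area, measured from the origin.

x̄ = 144.50 mm, ȳ = 64.03 mm

plate: A = 290 × 130 = 37700.00, centroid at (145.00, 65.00).
hole: A = −π·22² = -1520.53, centroid at (157.00, 88.00).
ΣA = 36179.47 mm², ΣAx̄ = 5227776.66 mm³, ΣAȳ = 2316693.29 mm³.
x̄ = 5227776.66/36179.47 = 144.50 mm; ȳ = 2316693.29/36179.47 = 64.03 mm.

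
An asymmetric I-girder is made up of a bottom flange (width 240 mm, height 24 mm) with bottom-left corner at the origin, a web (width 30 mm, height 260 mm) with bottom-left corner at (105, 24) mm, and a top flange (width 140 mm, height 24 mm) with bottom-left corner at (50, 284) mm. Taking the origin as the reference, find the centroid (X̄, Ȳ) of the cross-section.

Part | A | x̄ᵢ | ȳᵢ | A·x̄ᵢ | A·ȳᵢ
bottom flange | 5760.00 | 120.00 | 12.00 | 691200.00 | 69120.00
web | 7800.00 | 120.00 | 154.00 | 936000.00 | 1201200.00
top flange | 3360.00 | 120.00 | 296.00 | 403200.00 | 994560.00
Σ | 16920.00 |  |  | 2030400.00 | 2264880.00
X̄ = 2030400.00 / 16920.00 = 120.00 mm
Ȳ = 2264880.00 / 16920.00 = 133.86 mm

X̄ = 120.00 mm, Ȳ = 133.86 mm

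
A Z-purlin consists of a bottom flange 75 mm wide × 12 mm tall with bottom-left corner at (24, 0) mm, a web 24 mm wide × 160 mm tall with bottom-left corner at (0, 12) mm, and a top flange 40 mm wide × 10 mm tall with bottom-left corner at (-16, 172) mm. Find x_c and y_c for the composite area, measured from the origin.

x_c = 20.04 mm, y_c = 83.56 mm

bottom flange: A = 75 × 12 = 900.00, centroid at (61.50, 6.00).
web: A = 24 × 160 = 3840.00, centroid at (12.00, 92.00).
top flange: A = 40 × 10 = 400.00, centroid at (4.00, 177.00).
ΣA = 5140.00 mm², ΣAx_c = 103030.00 mm³, ΣAy_c = 429480.00 mm³.
x_c = 103030.00/5140.00 = 20.04 mm; y_c = 429480.00/5140.00 = 83.56 mm.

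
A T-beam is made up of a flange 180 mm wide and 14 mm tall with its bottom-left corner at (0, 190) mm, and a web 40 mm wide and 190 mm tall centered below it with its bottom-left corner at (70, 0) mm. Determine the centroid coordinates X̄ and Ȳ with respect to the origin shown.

web: A = 40 × 190 = 7600.00, centroid at (90.00, 95.00).
flange: A = 180 × 14 = 2520.00, centroid at (90.00, 197.00).
ΣA = 10120.00 mm², ΣAX̄ = 910800.00 mm³, ΣAȲ = 1218440.00 mm³.
X̄ = 910800.00/10120.00 = 90.00 mm; Ȳ = 1218440.00/10120.00 = 120.40 mm.

X̄ = 90.00 mm, Ȳ = 120.40 mm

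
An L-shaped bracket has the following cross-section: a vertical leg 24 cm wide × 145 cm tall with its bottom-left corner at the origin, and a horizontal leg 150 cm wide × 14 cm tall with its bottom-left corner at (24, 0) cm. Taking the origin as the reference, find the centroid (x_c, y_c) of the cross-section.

vertical leg: A = 24 × 145 = 3480.00, centroid at (12.00, 72.50).
horizontal leg: A = 150 × 14 = 2100.00, centroid at (99.00, 7.00).
ΣA = 5580.00 cm², ΣAx_c = 249660.00 cm³, ΣAy_c = 267000.00 cm³.
x_c = 249660.00/5580.00 = 44.74 cm; y_c = 267000.00/5580.00 = 47.85 cm.

x_c = 44.74 cm, y_c = 47.85 cm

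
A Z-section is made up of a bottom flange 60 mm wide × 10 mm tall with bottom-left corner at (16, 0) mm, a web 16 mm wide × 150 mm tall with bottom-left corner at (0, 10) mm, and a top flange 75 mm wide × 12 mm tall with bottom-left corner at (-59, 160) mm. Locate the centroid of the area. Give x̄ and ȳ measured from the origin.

x̄ = 7.04 mm, ȳ = 91.38 mm

bottom flange: A = 60 × 10 = 600.00, centroid at (46.00, 5.00).
web: A = 16 × 150 = 2400.00, centroid at (8.00, 85.00).
top flange: A = 75 × 12 = 900.00, centroid at (-21.50, 166.00).
ΣA = 3900.00 mm², ΣAx̄ = 27450.00 mm³, ΣAȳ = 356400.00 mm³.
x̄ = 27450.00/3900.00 = 7.04 mm; ȳ = 356400.00/3900.00 = 91.38 mm.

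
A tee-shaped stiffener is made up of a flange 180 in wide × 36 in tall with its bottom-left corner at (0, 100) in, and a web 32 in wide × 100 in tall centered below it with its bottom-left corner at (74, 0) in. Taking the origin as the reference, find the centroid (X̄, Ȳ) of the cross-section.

Part | A | x̄ᵢ | ȳᵢ | A·x̄ᵢ | A·ȳᵢ
web | 3200.00 | 90.00 | 50.00 | 288000.00 | 160000.00
flange | 6480.00 | 90.00 | 118.00 | 583200.00 | 764640.00
Σ | 9680.00 |  |  | 871200.00 | 924640.00
X̄ = 871200.00 / 9680.00 = 90.00 in
Ȳ = 924640.00 / 9680.00 = 95.52 in

X̄ = 90.00 in, Ȳ = 95.52 in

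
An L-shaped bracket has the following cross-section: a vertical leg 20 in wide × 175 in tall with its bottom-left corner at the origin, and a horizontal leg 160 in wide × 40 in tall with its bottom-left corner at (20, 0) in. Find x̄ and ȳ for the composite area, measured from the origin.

x̄ = 68.18 in, ȳ = 43.86 in

Part | A | x̄ᵢ | ȳᵢ | A·x̄ᵢ | A·ȳᵢ
vertical leg | 3500.00 | 10.00 | 87.50 | 35000.00 | 306250.00
horizontal leg | 6400.00 | 100.00 | 20.00 | 640000.00 | 128000.00
Σ | 9900.00 |  |  | 675000.00 | 434250.00
x̄ = 675000.00 / 9900.00 = 68.18 in
ȳ = 434250.00 / 9900.00 = 43.86 in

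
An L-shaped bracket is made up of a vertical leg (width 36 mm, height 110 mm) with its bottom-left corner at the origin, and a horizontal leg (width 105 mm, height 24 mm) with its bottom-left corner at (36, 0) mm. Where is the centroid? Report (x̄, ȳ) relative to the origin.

Part | A | x̄ᵢ | ȳᵢ | A·x̄ᵢ | A·ȳᵢ
vertical leg | 3960.00 | 18.00 | 55.00 | 71280.00 | 217800.00
horizontal leg | 2520.00 | 88.50 | 12.00 | 223020.00 | 30240.00
Σ | 6480.00 |  |  | 294300.00 | 248040.00
x̄ = 294300.00 / 6480.00 = 45.42 mm
ȳ = 248040.00 / 6480.00 = 38.28 mm

x̄ = 45.42 mm, ȳ = 38.28 mm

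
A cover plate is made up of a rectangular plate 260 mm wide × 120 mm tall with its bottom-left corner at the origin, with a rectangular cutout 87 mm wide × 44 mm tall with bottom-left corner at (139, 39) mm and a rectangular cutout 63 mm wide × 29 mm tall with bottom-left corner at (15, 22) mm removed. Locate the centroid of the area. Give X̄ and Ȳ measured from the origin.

plate: A = 260 × 120 = 31200.00, centroid at (130.00, 60.00).
hole 1: A = −(87 × 44) = -3828.00, centroid at (182.50, 61.00).
hole 2: A = −(63 × 29) = -1827.00, centroid at (46.50, 36.50).
ΣA = 25545.00 mm², ΣAX̄ = 3272434.50 mm³, ΣAȲ = 1571806.50 mm³.
X̄ = 3272434.50/25545.00 = 128.10 mm; Ȳ = 1571806.50/25545.00 = 61.53 mm.

X̄ = 128.10 mm, Ȳ = 61.53 mm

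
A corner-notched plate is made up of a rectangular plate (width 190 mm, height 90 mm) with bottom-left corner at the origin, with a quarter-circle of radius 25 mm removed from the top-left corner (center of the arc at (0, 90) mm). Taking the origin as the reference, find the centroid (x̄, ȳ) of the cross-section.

x̄ = 97.49 mm, ȳ = 43.98 mm

plate: A = 190 × 90 = 17100.00, centroid at (95.00, 45.00).
removed quarter-circle: A = −¼π·25² = -490.87, centroid at (10.61, 79.39).
ΣA = 16609.13 mm²
ΣAx̄ = (17100.00)(95.00) + (-490.87)(10.61) = 1619291.67 mm³
ΣAȳ = (17100.00)(45.00) + (-490.87)(79.39) = 730529.69 mm³
x̄ = 1619291.67 / 16609.13 = 97.49 mm
ȳ = 730529.69 / 16609.13 = 43.98 mm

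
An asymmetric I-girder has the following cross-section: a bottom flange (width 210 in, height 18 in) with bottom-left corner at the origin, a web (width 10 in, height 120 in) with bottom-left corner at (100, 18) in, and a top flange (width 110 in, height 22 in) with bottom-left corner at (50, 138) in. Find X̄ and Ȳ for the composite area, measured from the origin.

bottom flange: A = 210 × 18 = 3780.00, centroid at (105.00, 9.00).
web: A = 10 × 120 = 1200.00, centroid at (105.00, 78.00).
top flange: A = 110 × 22 = 2420.00, centroid at (105.00, 149.00).
ΣA = 7400.00 in²
ΣAX̄ = (3780.00)(105.00) + (1200.00)(105.00) + (2420.00)(105.00) = 777000.00 in³
ΣAȲ = (3780.00)(9.00) + (1200.00)(78.00) + (2420.00)(149.00) = 488200.00 in³
X̄ = 777000.00 / 7400.00 = 105.00 in
Ȳ = 488200.00 / 7400.00 = 65.97 in

X̄ = 105.00 in, Ȳ = 65.97 in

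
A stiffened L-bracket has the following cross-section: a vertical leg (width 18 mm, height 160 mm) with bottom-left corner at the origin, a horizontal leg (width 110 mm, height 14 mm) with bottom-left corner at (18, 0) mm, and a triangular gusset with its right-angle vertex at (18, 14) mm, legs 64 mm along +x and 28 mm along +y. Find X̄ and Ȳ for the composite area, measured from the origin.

Part | A | x̄ᵢ | ȳᵢ | A·x̄ᵢ | A·ȳᵢ
vertical leg | 2880.00 | 9.00 | 80.00 | 25920.00 | 230400.00
horizontal leg | 1540.00 | 73.00 | 7.00 | 112420.00 | 10780.00
gusset | 896.00 | 39.33 | 23.33 | 35242.67 | 20906.67
Σ | 5316.00 |  |  | 173582.67 | 262086.67
X̄ = 173582.67 / 5316.00 = 32.65 mm
Ȳ = 262086.67 / 5316.00 = 49.30 mm

X̄ = 32.65 mm, Ȳ = 49.30 mm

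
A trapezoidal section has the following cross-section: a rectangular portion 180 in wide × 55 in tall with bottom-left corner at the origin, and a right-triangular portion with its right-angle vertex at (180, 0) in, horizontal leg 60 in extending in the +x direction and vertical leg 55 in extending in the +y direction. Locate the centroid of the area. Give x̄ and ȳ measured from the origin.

rectangular portion: A = 180 × 55 = 9900.00, centroid at (90.00, 27.50).
triangular portion: A = ½·60·55 = 1650.00, centroid at (200.00, 18.33).
ΣA = 11550.00 in²
ΣAx̄ = (9900.00)(90.00) + (1650.00)(200.00) = 1221000.00 in³
ΣAȳ = (9900.00)(27.50) + (1650.00)(18.33) = 302500.00 in³
x̄ = 1221000.00 / 11550.00 = 105.71 in
ȳ = 302500.00 / 11550.00 = 26.19 in

x̄ = 105.71 in, ȳ = 26.19 in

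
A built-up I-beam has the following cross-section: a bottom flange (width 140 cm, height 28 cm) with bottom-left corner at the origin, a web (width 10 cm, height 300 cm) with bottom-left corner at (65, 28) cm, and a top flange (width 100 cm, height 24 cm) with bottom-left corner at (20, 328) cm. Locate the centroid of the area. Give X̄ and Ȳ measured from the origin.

X̄ = 70.00 cm, Ȳ = 150.74 cm

bottom flange: A = 140 × 28 = 3920.00, centroid at (70.00, 14.00).
web: A = 10 × 300 = 3000.00, centroid at (70.00, 178.00).
top flange: A = 100 × 24 = 2400.00, centroid at (70.00, 340.00).
ΣA = 9320.00 cm²
ΣAX̄ = (3920.00)(70.00) + (3000.00)(70.00) + (2400.00)(70.00) = 652400.00 cm³
ΣAȲ = (3920.00)(14.00) + (3000.00)(178.00) + (2400.00)(340.00) = 1404880.00 cm³
X̄ = 652400.00 / 9320.00 = 70.00 cm
Ȳ = 1404880.00 / 9320.00 = 150.74 cm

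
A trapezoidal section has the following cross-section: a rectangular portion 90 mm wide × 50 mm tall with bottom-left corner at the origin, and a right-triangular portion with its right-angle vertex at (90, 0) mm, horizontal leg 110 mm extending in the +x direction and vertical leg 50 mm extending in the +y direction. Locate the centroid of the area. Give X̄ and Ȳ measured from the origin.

rectangular portion: A = 90 × 50 = 4500.00, centroid at (45.00, 25.00).
triangular portion: A = ½·110·50 = 2750.00, centroid at (126.67, 16.67).
ΣA = 7250.00 mm², ΣAX̄ = 550833.33 mm³, ΣAȲ = 158333.33 mm³.
X̄ = 550833.33/7250.00 = 75.98 mm; Ȳ = 158333.33/7250.00 = 21.84 mm.

X̄ = 75.98 mm, Ȳ = 21.84 mm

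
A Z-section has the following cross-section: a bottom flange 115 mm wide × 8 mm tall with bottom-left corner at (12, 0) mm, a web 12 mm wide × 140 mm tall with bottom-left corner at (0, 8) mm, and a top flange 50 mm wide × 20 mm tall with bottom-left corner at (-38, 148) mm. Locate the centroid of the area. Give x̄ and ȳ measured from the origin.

bottom flange: A = 115 × 8 = 920.00, centroid at (69.50, 4.00).
web: A = 12 × 140 = 1680.00, centroid at (6.00, 78.00).
top flange: A = 50 × 20 = 1000.00, centroid at (-13.00, 158.00).
ΣA = 3600.00 mm²
ΣAx̄ = (920.00)(69.50) + (1680.00)(6.00) + (1000.00)(-13.00) = 61020.00 mm³
ΣAȳ = (920.00)(4.00) + (1680.00)(78.00) + (1000.00)(158.00) = 292720.00 mm³
x̄ = 61020.00 / 3600.00 = 16.95 mm
ȳ = 292720.00 / 3600.00 = 81.31 mm

x̄ = 16.95 mm, ȳ = 81.31 mm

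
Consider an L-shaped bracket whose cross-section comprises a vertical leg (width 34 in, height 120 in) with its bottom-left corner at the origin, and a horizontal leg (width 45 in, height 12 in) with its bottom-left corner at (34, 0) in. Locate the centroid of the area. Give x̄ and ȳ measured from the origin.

x̄ = 21.62 in, ȳ = 53.69 in

Part | A | x̄ᵢ | ȳᵢ | A·x̄ᵢ | A·ȳᵢ
vertical leg | 4080.00 | 17.00 | 60.00 | 69360.00 | 244800.00
horizontal leg | 540.00 | 56.50 | 6.00 | 30510.00 | 3240.00
Σ | 4620.00 |  |  | 99870.00 | 248040.00
x̄ = 99870.00 / 4620.00 = 21.62 in
ȳ = 248040.00 / 4620.00 = 53.69 in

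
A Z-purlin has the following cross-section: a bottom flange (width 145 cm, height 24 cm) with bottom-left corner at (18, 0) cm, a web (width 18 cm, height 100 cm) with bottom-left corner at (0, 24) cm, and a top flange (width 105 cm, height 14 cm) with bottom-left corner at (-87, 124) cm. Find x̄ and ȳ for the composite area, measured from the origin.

x̄ = 41.54 cm, ȳ = 54.45 cm

Part | A | x̄ᵢ | ȳᵢ | A·x̄ᵢ | A·ȳᵢ
bottom flange | 3480.00 | 90.50 | 12.00 | 314940.00 | 41760.00
web | 1800.00 | 9.00 | 74.00 | 16200.00 | 133200.00
top flange | 1470.00 | -34.50 | 131.00 | -50715.00 | 192570.00
Σ | 6750.00 |  |  | 280425.00 | 367530.00
x̄ = 280425.00 / 6750.00 = 41.54 cm
ȳ = 367530.00 / 6750.00 = 54.45 cm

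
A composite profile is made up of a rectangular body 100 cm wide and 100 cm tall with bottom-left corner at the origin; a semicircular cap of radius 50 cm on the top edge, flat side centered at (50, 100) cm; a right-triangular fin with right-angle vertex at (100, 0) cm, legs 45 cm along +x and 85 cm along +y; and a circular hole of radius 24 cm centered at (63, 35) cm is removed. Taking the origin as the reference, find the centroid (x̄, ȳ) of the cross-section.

rectangular body: A = 100 × 100 = 10000.00, centroid at (50.00, 50.00).
semicircular top: A = ½π·50² = 3926.99, centroid at (50.00, 121.22).
triangular fin: A = ½·45·85 = 1912.50, centroid at (115.00, 28.33).
hole: A = −π·24² = -1809.56, centroid at (63.00, 35.00).
ΣA = 14029.93 cm²
ΣAx̄ = (10000.00)(50.00) + (3926.99)(50.00) + (1912.50)(115.00) + (-1809.56)(63.00) = 802284.93 cm³
ΣAȳ = (10000.00)(50.00) + (3926.99)(121.22) + (1912.50)(28.33) + (-1809.56)(35.00) = 966885.41 cm³
x̄ = 802284.93 / 14029.93 = 57.18 cm
ȳ = 966885.41 / 14029.93 = 68.92 cm

x̄ = 57.18 cm, ȳ = 68.92 cm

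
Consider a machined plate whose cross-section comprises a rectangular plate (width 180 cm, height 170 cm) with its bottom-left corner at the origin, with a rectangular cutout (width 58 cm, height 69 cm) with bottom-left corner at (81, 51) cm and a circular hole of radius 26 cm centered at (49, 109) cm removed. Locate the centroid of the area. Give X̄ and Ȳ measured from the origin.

plate: A = 180 × 170 = 30600.00, centroid at (90.00, 85.00).
hole 1: A = −(58 × 69) = -4002.00, centroid at (110.00, 85.50).
hole 2: A = −π·26² = -2123.72, centroid at (49.00, 109.00).
ΣA = 24474.28 cm²
ΣAX̄ = (30600.00)(90.00) + (-4002.00)(110.00) + (-2123.72)(49.00) = 2209717.88 cm³
ΣAȲ = (30600.00)(85.00) + (-4002.00)(85.50) + (-2123.72)(109.00) = 2027343.89 cm³
X̄ = 2209717.88 / 24474.28 = 90.29 cm
Ȳ = 2027343.89 / 24474.28 = 82.84 cm

X̄ = 90.29 cm, Ȳ = 82.84 cm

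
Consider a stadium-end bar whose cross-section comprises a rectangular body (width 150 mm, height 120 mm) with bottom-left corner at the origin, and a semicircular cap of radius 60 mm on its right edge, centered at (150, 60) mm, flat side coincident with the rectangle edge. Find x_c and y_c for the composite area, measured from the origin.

rectangular body: A = 150 × 120 = 18000.00, centroid at (75.00, 60.00).
semicircular end: A = ½π·60² = 5654.87, centroid at (175.46, 60.00).
ΣA = 23654.87 mm², ΣAx_c = 2342230.02 mm³, ΣAy_c = 1419292.01 mm³.
x_c = 2342230.02/23654.87 = 99.02 mm; y_c = 1419292.01/23654.87 = 60.00 mm.

x_c = 99.02 mm, y_c = 60.00 mm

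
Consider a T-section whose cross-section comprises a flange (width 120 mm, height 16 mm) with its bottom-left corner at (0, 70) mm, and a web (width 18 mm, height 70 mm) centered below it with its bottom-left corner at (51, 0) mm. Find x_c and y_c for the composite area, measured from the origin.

x_c = 60.00 mm, y_c = 60.96 mm

web: A = 18 × 70 = 1260.00, centroid at (60.00, 35.00).
flange: A = 120 × 16 = 1920.00, centroid at (60.00, 78.00).
ΣA = 3180.00 mm², ΣAx_c = 190800.00 mm³, ΣAy_c = 193860.00 mm³.
x_c = 190800.00/3180.00 = 60.00 mm; y_c = 193860.00/3180.00 = 60.96 mm.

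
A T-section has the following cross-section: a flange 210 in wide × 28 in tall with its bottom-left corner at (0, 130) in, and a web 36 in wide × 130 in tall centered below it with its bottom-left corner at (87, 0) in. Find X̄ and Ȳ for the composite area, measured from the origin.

X̄ = 105.00 in, Ȳ = 108.99 in

web: A = 36 × 130 = 4680.00, centroid at (105.00, 65.00).
flange: A = 210 × 28 = 5880.00, centroid at (105.00, 144.00).
ΣA = 10560.00 in²
ΣAX̄ = (4680.00)(105.00) + (5880.00)(105.00) = 1108800.00 in³
ΣAȲ = (4680.00)(65.00) + (5880.00)(144.00) = 1150920.00 in³
X̄ = 1108800.00 / 10560.00 = 105.00 in
Ȳ = 1150920.00 / 10560.00 = 108.99 in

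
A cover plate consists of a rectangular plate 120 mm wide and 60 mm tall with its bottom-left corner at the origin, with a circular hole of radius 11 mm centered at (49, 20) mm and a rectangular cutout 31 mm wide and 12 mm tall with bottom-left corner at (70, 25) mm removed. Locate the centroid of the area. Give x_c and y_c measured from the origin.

plate: A = 120 × 60 = 7200.00, centroid at (60.00, 30.00).
hole 1: A = −π·11² = -380.13, centroid at (49.00, 20.00).
hole 2: A = −(31 × 12) = -372.00, centroid at (85.50, 31.00).
ΣA = 6447.87 mm², ΣAx_c = 381567.50 mm³, ΣAy_c = 196865.35 mm³.
x_c = 381567.50/6447.87 = 59.18 mm; y_c = 196865.35/6447.87 = 30.53 mm.

x_c = 59.18 mm, y_c = 30.53 mm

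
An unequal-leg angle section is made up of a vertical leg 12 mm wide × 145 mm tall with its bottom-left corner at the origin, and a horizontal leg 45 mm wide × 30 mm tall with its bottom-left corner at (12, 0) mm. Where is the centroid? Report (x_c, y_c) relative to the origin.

x_c = 18.45 mm, y_c = 47.38 mm

vertical leg: A = 12 × 145 = 1740.00, centroid at (6.00, 72.50).
horizontal leg: A = 45 × 30 = 1350.00, centroid at (34.50, 15.00).
ΣA = 3090.00 mm², ΣAx_c = 57015.00 mm³, ΣAy_c = 146400.00 mm³.
x_c = 57015.00/3090.00 = 18.45 mm; y_c = 146400.00/3090.00 = 47.38 mm.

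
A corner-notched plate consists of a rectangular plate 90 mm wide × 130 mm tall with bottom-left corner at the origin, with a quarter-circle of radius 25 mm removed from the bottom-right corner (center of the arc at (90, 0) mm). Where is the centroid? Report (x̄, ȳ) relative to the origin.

x̄ = 43.49 mm, ȳ = 67.38 mm

plate: A = 90 × 130 = 11700.00, centroid at (45.00, 65.00).
removed quarter-circle: A = −¼π·25² = -490.87, centroid at (79.39, 10.61).
ΣA = 11209.13 mm²
ΣAx̄ = (11700.00)(45.00) + (-490.87)(79.39) = 487529.69 mm³
ΣAȳ = (11700.00)(65.00) + (-490.87)(10.61) = 755291.67 mm³
x̄ = 487529.69 / 11209.13 = 43.49 mm
ȳ = 755291.67 / 11209.13 = 67.38 mm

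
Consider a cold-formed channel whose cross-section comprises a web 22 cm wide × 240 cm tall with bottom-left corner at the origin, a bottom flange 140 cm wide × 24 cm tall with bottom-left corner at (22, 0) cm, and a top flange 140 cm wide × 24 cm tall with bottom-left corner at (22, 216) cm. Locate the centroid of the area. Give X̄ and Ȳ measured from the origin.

Part | A | x̄ᵢ | ȳᵢ | A·x̄ᵢ | A·ȳᵢ
web | 5280.00 | 11.00 | 120.00 | 58080.00 | 633600.00
bottom flange | 3360.00 | 92.00 | 12.00 | 309120.00 | 40320.00
top flange | 3360.00 | 92.00 | 228.00 | 309120.00 | 766080.00
Σ | 12000.00 |  |  | 676320.00 | 1440000.00
X̄ = 676320.00 / 12000.00 = 56.36 cm
Ȳ = 1440000.00 / 12000.00 = 120.00 cm

X̄ = 56.36 cm, Ȳ = 120.00 cm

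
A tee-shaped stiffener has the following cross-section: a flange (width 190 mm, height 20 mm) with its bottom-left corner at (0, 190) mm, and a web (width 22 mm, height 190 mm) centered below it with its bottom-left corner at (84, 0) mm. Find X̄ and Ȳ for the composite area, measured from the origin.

X̄ = 95.00 mm, Ȳ = 145.00 mm

web: A = 22 × 190 = 4180.00, centroid at (95.00, 95.00).
flange: A = 190 × 20 = 3800.00, centroid at (95.00, 200.00).
ΣA = 7980.00 mm², ΣAX̄ = 758100.00 mm³, ΣAȲ = 1157100.00 mm³.
X̄ = 758100.00/7980.00 = 95.00 mm; Ȳ = 1157100.00/7980.00 = 145.00 mm.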